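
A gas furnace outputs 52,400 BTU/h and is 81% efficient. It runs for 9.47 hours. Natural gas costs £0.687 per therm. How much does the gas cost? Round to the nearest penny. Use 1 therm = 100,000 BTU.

£4.21

Heat delivered = 52,400 BTU/h × 9.47 h = 496,228 BTU
Gas input = 496,228 / 0.81 = 612,627 BTU
= 612,627 / 100,000 = 6.126 therm
Cost = 6.126 × £0.687/therm = £4.21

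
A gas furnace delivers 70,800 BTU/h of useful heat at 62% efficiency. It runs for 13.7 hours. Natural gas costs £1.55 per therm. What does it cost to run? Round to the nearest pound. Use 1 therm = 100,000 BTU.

Heat delivered = 70,800 BTU/h × 13.7 h = 969,960 BTU
Gas input = 969,960 / 0.62 = 1,564,452 BTU
= 1,564,452 / 100,000 = 15.64 therm
Cost = 15.64 × £1.55/therm = £24.25 ≈ £24

£24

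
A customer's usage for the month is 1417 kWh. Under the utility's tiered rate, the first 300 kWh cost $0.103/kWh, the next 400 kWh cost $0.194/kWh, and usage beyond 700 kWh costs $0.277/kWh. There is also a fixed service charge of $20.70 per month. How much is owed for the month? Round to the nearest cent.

$327.81

First 300 kWh × $0.103 = $30.90
Next 400 kWh × $0.194 = $77.60
Remaining 717 kWh × $0.277 = $198.61
Energy charge = $307.11; + service $20.70 = $327.81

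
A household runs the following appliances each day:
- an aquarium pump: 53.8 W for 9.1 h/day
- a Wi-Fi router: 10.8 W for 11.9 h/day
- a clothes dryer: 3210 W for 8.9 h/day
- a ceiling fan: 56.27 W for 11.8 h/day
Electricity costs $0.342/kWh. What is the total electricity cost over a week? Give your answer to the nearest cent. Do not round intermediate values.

$71.46

aquarium pump: 53.8 W × 9.1 h × 7 d = 3,427 Wh = 3.427 kWh
Wi-Fi router: 10.8 W × 11.9 h × 7 d = 900 Wh = 0.8996 kWh
clothes dryer: 3210 W × 8.9 h × 7 d = 199,983 Wh = 200 kWh
ceiling fan: 56.27 W × 11.8 h × 7 d = 4,648 Wh = 4.648 kWh
Total energy = 3.427 + 0.8996 + 200 + 4.648 = 209 kWh
Cost = 209 kWh × $0.342 = $71.46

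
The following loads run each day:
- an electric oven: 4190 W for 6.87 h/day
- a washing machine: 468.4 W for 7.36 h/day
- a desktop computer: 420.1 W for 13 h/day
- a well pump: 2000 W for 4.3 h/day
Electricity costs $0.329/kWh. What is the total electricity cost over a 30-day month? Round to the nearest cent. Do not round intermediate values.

electric oven: 4190 W × 6.87 h × 30 d = 863,559 Wh = 863.6 kWh
washing machine: 468.4 W × 7.36 h × 30 d = 103,423 Wh = 103.4 kWh
desktop computer: 420.1 W × 13 h × 30 d = 163,839 Wh = 163.8 kWh
well pump: 2000 W × 4.3 h × 30 d = 258,000 Wh = 258 kWh
Total energy = 863.6 + 103.4 + 163.8 + 258 = 1,389 kWh
Cost = 1,389 kWh × $0.329 = $456.92

$456.92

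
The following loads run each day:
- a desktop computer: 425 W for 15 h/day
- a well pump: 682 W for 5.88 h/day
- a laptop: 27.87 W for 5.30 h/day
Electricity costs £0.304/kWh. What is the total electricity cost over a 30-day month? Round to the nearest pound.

£96

desktop computer: 425 W × 15 h × 30 d = 191,250 Wh = 191.2 kWh
well pump: 682 W × 5.88 h × 30 d = 120,305 Wh = 120.3 kWh
laptop: 27.87 W × 5.30 h × 30 d = 4,431 Wh = 4.431 kWh
Total energy = 191.2 + 120.3 + 4.431 = 316 kWh
Cost = 316 kWh × £0.304 = £96.06 ≈ £96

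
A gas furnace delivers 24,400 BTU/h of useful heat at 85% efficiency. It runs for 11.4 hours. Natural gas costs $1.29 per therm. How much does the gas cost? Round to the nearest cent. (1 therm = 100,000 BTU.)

Heat delivered = 24,400 BTU/h × 11.4 h = 278,160 BTU
Gas input = 278,160 / 0.85 = 327,247 BTU
= 327,247 / 100,000 = 3.272 therm
Cost = 3.272 × $1.29/therm = $4.22

$4.22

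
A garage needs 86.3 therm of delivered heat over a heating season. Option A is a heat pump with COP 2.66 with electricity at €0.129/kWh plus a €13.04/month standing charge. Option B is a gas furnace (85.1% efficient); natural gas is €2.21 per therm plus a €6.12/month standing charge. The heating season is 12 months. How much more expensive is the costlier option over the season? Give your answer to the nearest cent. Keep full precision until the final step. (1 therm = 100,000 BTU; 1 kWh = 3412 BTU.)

€18.41

Heat load = 86.3 therm × 100,000 = 8,630,000 BTU
Gas: input = 8,630,000 / 0.851 = 10,141,011 BTU = 101.4 therm → 101.4 × €2.21 = €224.12; + 12 × €6.12 standing = €297.56
Heat pump: 8,630,000 BTU / 3412 = 2,529 kWh heat; / 2.66 = 950.9 kWh in → × €0.129 = €122.66; + 12 × €13.04 standing = €279.14
Difference = |€297.56 − €279.14| = €18.41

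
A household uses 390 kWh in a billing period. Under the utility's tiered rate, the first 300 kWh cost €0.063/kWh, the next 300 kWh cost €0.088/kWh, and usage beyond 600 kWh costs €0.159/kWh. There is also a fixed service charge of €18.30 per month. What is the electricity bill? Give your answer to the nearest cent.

First 300 kWh × €0.063 = €18.90
Next 90 kWh × €0.088 = €7.92
Remaining tier: 0 kWh (not reached)
Energy charge = €26.82; + service €18.30 = €45.12

€45.12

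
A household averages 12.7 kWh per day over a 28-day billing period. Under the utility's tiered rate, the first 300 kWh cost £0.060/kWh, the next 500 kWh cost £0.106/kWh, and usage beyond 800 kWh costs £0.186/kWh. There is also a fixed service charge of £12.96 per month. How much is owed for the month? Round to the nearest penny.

£36.85

Usage = 12.7 kWh/day × 28 days = 355.6 kWh
First 300 kWh × £0.060 = £18.00
Next 55.6 kWh × £0.106 = £5.89
Remaining tier: 0 kWh (not reached)
Energy charge = £23.89; + service £12.96 = £36.85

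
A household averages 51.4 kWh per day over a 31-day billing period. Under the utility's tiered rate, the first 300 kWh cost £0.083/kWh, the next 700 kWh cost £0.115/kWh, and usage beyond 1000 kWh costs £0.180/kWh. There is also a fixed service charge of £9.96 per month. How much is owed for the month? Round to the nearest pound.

£222

Usage = 51.4 kWh/day × 31 days = 1593.4 kWh
First 300 kWh × £0.083 = £24.90
Next 700 kWh × £0.115 = £80.50
Remaining 593.4 kWh × £0.180 = £106.81
Energy charge = £212.21; + service £9.96 = £222.17 ≈ £222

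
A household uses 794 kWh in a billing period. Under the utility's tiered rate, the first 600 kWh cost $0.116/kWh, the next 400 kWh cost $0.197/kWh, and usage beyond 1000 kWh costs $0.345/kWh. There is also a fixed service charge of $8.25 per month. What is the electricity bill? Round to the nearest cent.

$116.07

First 600 kWh × $0.116 = $69.60
Next 194 kWh × $0.197 = $38.22
Remaining tier: 0 kWh (not reached)
Energy charge = $107.82; + service $8.25 = $116.07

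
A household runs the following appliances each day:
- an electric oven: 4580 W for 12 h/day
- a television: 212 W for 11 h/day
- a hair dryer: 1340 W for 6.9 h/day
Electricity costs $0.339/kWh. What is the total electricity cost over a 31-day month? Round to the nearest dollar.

$699

electric oven: 4580 W × 12 h × 31 d = 1,703,760 Wh = 1,704 kWh
television: 212 W × 11 h × 31 d = 72,292 Wh = 72.29 kWh
hair dryer: 1340 W × 6.9 h × 31 d = 286,626 Wh = 286.6 kWh
Total energy = 1,704 + 72.29 + 286.6 = 2,063 kWh
Cost = 2,063 kWh × $0.339 = $699.25 ≈ $699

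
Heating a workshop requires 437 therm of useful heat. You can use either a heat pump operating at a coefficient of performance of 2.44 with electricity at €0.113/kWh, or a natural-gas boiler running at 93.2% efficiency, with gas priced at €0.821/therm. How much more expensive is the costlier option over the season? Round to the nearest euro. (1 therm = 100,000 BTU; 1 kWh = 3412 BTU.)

€208

Heat load = 437 therm × 100,000 = 43,700,000 BTU
Gas: input = 43,700,000 / 0.932 = 46,888,412 BTU = 468.9 therm → 468.9 × €0.821 = €384.95
Heat pump: 43,700,000 BTU / 3412 = 12,810 kWh heat; / 2.44 = 5,249 kWh in → × €0.113 = €593.15
Difference = |€384.95 − €593.15| = €208.19 ≈ €208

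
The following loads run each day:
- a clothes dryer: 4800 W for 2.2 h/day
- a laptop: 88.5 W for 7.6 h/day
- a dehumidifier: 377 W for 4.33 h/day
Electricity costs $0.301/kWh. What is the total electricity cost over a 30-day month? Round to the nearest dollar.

$116

clothes dryer: 4800 W × 2.2 h × 30 d = 316,800 Wh = 316.8 kWh
laptop: 88.5 W × 7.6 h × 30 d = 20,178 Wh = 20.18 kWh
dehumidifier: 377 W × 4.33 h × 30 d = 48,972 Wh = 48.97 kWh
Total energy = 316.8 + 20.18 + 48.97 = 386 kWh
Cost = 386 kWh × $0.301 = $116.17 ≈ $116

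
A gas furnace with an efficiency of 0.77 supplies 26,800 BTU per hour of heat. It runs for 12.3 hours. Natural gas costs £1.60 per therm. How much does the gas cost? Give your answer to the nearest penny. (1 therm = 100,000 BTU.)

Heat delivered = 26,800 BTU/h × 12.3 h = 329,640 BTU
Gas input = 329,640 / 0.77 = 428,104 BTU
= 428,104 / 100,000 = 4.281 therm
Cost = 4.281 × £1.60/therm = £6.85

£6.85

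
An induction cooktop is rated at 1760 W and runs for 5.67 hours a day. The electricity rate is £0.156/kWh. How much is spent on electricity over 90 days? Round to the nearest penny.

£140.11

Energy = 1760 W × 5.67 h/day × 90 days = 898,128 Wh = 898.1 kWh
Cost = 898.1 kWh × £0.156/kWh = £140.11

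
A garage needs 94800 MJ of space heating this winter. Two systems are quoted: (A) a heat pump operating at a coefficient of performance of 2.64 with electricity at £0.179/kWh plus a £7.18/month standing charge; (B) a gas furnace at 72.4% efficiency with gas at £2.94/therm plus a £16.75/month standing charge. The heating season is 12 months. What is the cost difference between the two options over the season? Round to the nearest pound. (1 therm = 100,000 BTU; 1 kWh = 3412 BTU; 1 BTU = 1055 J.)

Heat load = 94800 MJ = 94,800,000,000 J / 1055 = 89,857,820 BTU
Gas: input = 89,857,820 / 0.724 = 124,113,011 BTU = 1,241 therm → 1,241 × £2.94 = £3,648.92; + 12 × £16.75 standing = £3,849.92
Heat pump: 89,857,820 BTU / 3412 = 26,340 kWh heat; / 2.64 = 9,976 kWh in → × £0.179 = £1,785.65; + 12 × £7.18 standing = £1,871.81
Difference = |£3,849.92 − £1,871.81| = £1,978.11 ≈ £1978

£1978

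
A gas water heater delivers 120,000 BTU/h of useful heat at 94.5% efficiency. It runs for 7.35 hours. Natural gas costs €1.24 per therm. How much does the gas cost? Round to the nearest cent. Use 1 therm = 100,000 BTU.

€11.57

Heat delivered = 120,000 BTU/h × 7.35 h = 882,000 BTU
Gas input = 882,000 / 0.945 = 933,333 BTU
= 933,333 / 100,000 = 9.333 therm
Cost = 9.333 × €1.24/therm = €11.57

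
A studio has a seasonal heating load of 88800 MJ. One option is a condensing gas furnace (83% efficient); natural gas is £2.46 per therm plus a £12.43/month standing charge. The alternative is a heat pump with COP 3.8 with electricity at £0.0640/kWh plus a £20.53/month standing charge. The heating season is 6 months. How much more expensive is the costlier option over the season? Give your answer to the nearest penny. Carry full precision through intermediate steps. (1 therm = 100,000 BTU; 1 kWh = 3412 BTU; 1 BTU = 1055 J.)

Heat load = 88800 MJ = 88,800,000,000 J / 1055 = 84,170,616 BTU
Gas: input = 84,170,616 / 0.83 = 101,410,381 BTU = 1,014 therm → 1,014 × £2.46 = £2,494.70; + 6 × £12.43 standing = £2,569.28
Heat pump: 84,170,616 BTU / 3412 = 24,670 kWh heat; / 3.8 = 6,492 kWh in → × £0.0640 = £415.48; + 6 × £20.53 standing = £538.66
Difference = |£2,569.28 − £538.66| = £2,030.62

£2030.62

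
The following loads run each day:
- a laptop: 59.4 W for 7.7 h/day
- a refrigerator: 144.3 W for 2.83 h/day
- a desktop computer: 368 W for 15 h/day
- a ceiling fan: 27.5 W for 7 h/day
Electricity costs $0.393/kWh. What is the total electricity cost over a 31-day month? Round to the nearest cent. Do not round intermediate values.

$80.14

laptop: 59.4 W × 7.7 h × 31 d = 14,179 Wh = 14.18 kWh
refrigerator: 144.3 W × 2.83 h × 31 d = 12,659 Wh = 12.66 kWh
desktop computer: 368 W × 15 h × 31 d = 171,120 Wh = 171.1 kWh
ceiling fan: 27.5 W × 7 h × 31 d = 5,968 Wh = 5.968 kWh
Total energy = 14.18 + 12.66 + 171.1 + 5.968 = 203.9 kWh
Cost = 203.9 kWh × $0.393 = $80.14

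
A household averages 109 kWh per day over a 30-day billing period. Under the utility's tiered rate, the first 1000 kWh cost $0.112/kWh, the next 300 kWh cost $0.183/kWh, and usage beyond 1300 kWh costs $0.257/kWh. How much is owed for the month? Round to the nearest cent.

Usage = 109 kWh/day × 30 days = 3270 kWh
First 1000 kWh × $0.112 = $112.00
Next 300 kWh × $0.183 = $54.90
Remaining 1970 kWh × $0.257 = $506.29
Total = $673.19

$673.19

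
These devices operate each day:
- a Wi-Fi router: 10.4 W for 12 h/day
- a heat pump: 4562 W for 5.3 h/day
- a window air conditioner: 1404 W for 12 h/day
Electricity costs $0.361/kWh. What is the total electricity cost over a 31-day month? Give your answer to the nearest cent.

$460.53

Wi-Fi router: 10.4 W × 12 h × 31 d = 3,869 Wh = 3.869 kWh
heat pump: 4562 W × 5.3 h × 31 d = 749,537 Wh = 749.5 kWh
window air conditioner: 1404 W × 12 h × 31 d = 522,288 Wh = 522.3 kWh
Total energy = 3.869 + 749.5 + 522.3 = 1,276 kWh
Cost = 1,276 kWh × $0.361 = $460.53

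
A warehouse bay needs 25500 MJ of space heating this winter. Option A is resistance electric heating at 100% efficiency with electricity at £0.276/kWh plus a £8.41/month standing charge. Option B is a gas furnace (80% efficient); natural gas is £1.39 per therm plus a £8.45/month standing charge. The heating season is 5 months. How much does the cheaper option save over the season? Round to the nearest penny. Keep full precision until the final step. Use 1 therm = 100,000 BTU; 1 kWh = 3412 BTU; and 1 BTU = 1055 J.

£1535.02

Heat load = 25500 MJ = 25,500,000,000 J / 1055 = 24,170,616 BTU
Gas: input = 24,170,616 / 0.80 = 30,213,270 BTU = 302.1 therm → 302.1 × £1.39 = £419.96; + 5 × £8.45 standing = £462.21
Electric: 24,170,616 BTU / 3412 = 7,084 kWh → × £0.276 = £1,955.18; + 5 × £8.41 standing = £1,997.23
Difference = |£462.21 − £1,997.23| = £1,535.02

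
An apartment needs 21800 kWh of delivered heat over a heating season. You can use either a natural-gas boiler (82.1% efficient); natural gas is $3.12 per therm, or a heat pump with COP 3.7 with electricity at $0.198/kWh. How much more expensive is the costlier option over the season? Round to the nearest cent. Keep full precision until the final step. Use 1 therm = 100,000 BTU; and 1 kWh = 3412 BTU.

Heat load = 21800 kWh × 3412 = 74,381,600 BTU
Gas: input = 74,381,600 / 0.821 = 90,598,782 BTU = 906 therm → 906 × $3.12 = $2,826.68
Heat pump: 74,381,600 BTU / 3412 = 21,800 kWh heat; / 3.7 = 5,892 kWh in → × $0.198 = $1,166.59
Difference = |$2,826.68 − $1,166.59| = $1,660.09

$1660.09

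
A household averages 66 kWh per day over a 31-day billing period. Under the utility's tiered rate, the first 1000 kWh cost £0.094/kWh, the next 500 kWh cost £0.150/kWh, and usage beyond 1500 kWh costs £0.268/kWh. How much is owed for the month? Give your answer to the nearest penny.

£315.33

Usage = 66 kWh/day × 31 days = 2046 kWh
First 1000 kWh × £0.094 = £94.00
Next 500 kWh × £0.150 = £75.00
Remaining 546 kWh × £0.268 = £146.33
Total = £315.33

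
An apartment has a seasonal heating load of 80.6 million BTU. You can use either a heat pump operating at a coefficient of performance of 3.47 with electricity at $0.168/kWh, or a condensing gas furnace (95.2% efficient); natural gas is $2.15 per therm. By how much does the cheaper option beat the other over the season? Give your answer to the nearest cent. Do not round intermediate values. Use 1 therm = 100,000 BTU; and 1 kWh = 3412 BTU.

$676.59

Heat load = 80.6 × 10⁶ BTU = 80,600,000 BTU
Gas: input = 80,600,000 / 0.952 = 84,663,866 BTU = 846.6 therm → 846.6 × $2.15 = $1,820.27
Heat pump: 80,600,000 BTU / 3412 = 23,620 kWh heat; / 3.47 = 6,808 kWh in → × $0.168 = $1,143.68
Difference = |$1,820.27 − $1,143.68| = $676.59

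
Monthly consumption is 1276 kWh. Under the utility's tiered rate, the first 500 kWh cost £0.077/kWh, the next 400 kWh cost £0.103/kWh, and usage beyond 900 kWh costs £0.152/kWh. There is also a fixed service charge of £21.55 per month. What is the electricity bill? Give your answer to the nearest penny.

£158.40

First 500 kWh × £0.077 = £38.50
Next 400 kWh × £0.103 = £41.20
Remaining 376 kWh × £0.152 = £57.15
Energy charge = £136.85; + service £21.55 = £158.40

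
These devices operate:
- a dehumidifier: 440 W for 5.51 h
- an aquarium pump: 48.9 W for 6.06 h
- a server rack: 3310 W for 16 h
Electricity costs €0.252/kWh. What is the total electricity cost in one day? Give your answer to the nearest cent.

dehumidifier: 440 W × 5.51 h = 2,424 Wh = 2.424 kWh
aquarium pump: 48.9 W × 6.06 h = 296 Wh = 0.2963 kWh
server rack: 3310 W × 16 h = 52,960 Wh = 52.96 kWh
Total energy = 2.424 + 0.2963 + 52.96 = 55.68 kWh
Cost = 55.68 kWh × €0.252 = €14.03

€14.03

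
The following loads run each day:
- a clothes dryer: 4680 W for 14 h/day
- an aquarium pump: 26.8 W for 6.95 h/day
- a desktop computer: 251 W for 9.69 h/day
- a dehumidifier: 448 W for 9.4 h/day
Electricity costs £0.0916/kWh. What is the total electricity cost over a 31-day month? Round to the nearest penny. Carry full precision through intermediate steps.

clothes dryer: 4680 W × 14 h × 31 d = 2,031,120 Wh = 2,031 kWh
aquarium pump: 26.8 W × 6.95 h × 31 d = 5,774 Wh = 5.774 kWh
desktop computer: 251 W × 9.69 h × 31 d = 75,398 Wh = 75.4 kWh
dehumidifier: 448 W × 9.4 h × 31 d = 130,547 Wh = 130.5 kWh
Total energy = 2,031 + 5.774 + 75.4 + 130.5 = 2,243 kWh
Cost = 2,243 kWh × £0.0916 = £205.44

£205.44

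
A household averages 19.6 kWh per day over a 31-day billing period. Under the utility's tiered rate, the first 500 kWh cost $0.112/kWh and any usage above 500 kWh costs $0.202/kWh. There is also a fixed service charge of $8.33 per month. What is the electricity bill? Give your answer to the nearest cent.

$86.07

Usage = 19.6 kWh/day × 31 days = 607.6 kWh
First 500 kWh × $0.112 = $56.00
Remaining 107.6 kWh × $0.202 = $21.74
Energy charge = $77.74; + service $8.33 = $86.07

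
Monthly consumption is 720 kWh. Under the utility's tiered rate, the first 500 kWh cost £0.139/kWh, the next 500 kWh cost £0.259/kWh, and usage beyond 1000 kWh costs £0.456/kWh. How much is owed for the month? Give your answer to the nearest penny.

First 500 kWh × £0.139 = £69.50
Next 220 kWh × £0.259 = £56.98
Remaining tier: 0 kWh (not reached)
Total = £126.48

£126.48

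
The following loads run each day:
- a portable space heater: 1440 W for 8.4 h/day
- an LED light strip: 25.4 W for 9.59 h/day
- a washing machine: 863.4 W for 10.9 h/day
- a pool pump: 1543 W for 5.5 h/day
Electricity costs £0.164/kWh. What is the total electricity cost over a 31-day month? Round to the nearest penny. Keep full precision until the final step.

£153.73

portable space heater: 1440 W × 8.4 h × 31 d = 374,976 Wh = 375 kWh
LED light strip: 25.4 W × 9.59 h × 31 d = 7,551 Wh = 7.551 kWh
washing machine: 863.4 W × 10.9 h × 31 d = 291,743 Wh = 291.7 kWh
pool pump: 1543 W × 5.5 h × 31 d = 263,082 Wh = 263.1 kWh
Total energy = 375 + 7.551 + 291.7 + 263.1 = 937.4 kWh
Cost = 937.4 kWh × £0.164 = £153.73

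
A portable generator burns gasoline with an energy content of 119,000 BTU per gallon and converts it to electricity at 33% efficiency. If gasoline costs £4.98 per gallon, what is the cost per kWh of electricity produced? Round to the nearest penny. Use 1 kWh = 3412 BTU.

Electrical output per gallon = 119,000 BTU × 0.33 / 3412 BTU/kWh = 11.51 kWh
Cost per kWh = £4.98 / 11.51 kWh = £0.433

£0.43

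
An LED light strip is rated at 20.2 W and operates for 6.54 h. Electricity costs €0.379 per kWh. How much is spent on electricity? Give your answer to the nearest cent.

Energy = 20.2 W × 6.54 h = 132 Wh = 0.1321 kWh
Cost = 0.1321 kWh × €0.379/kWh = €0.05

€0.05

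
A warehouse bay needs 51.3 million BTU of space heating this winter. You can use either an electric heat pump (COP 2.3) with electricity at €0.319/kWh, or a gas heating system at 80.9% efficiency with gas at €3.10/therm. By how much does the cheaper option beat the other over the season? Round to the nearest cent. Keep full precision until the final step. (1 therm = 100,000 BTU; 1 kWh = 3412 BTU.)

Heat load = 51.3 × 10⁶ BTU = 51,300,000 BTU
Gas: input = 51,300,000 / 0.809 = 63,411,619 BTU = 634.1 therm → 634.1 × €3.10 = €1,965.76
Heat pump: 51,300,000 BTU / 3412 = 15,040 kWh heat; / 2.3 = 6,537 kWh in → × €0.319 = €2,085.31
Difference = |€1,965.76 − €2,085.31| = €119.55

€119.55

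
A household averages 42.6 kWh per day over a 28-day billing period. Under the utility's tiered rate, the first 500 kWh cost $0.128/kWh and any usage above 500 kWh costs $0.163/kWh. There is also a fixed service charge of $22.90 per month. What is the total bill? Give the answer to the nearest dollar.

Usage = 42.6 kWh/day × 28 days = 1192.8 kWh
First 500 kWh × $0.128 = $64.00
Remaining 692.8 kWh × $0.163 = $112.93
Energy charge = $176.93; + service $22.90 = $199.83 ≈ $200

$200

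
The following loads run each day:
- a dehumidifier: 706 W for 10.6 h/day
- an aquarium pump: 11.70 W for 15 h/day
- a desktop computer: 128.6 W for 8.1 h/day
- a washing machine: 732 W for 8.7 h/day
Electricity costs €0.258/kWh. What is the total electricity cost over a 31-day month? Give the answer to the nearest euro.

dehumidifier: 706 W × 10.6 h × 31 d = 231,992 Wh = 232 kWh
aquarium pump: 11.70 W × 15 h × 31 d = 5,440 Wh = 5.441 kWh
desktop computer: 128.6 W × 8.1 h × 31 d = 32,291 Wh = 32.29 kWh
washing machine: 732 W × 8.7 h × 31 d = 197,420 Wh = 197.4 kWh
Total energy = 232 + 5.441 + 32.29 + 197.4 = 467.1 kWh
Cost = 467.1 kWh × €0.258 = €120.52 ≈ €121

€121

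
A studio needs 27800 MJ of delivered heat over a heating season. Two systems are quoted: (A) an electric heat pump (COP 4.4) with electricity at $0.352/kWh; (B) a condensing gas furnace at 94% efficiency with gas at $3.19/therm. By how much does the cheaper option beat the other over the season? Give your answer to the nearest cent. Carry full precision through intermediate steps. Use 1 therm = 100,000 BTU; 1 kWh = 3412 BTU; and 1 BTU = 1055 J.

Heat load = 27800 MJ = 27,800,000,000 J / 1055 = 26,350,711 BTU
Gas: input = 26,350,711 / 0.94 = 28,032,671 BTU = 280.3 therm → 280.3 × $3.19 = $894.24
Heat pump: 26,350,711 BTU / 3412 = 7,723 kWh heat; / 4.4 = 1,755 kWh in → × $0.352 = $617.84
Difference = |$894.24 − $617.84| = $276.41

$276.41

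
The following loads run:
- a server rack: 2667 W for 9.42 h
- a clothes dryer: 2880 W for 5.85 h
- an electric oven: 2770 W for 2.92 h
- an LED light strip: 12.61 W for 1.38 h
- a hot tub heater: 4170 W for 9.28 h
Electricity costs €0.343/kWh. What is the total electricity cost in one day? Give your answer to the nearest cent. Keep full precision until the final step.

server rack: 2667 W × 9.42 h = 25,123 Wh = 25.12 kWh
clothes dryer: 2880 W × 5.85 h = 16,848 Wh = 16.85 kWh
electric oven: 2770 W × 2.92 h = 8,088 Wh = 8.088 kWh
LED light strip: 12.61 W × 1.38 h = 17 Wh = 0.0174 kWh
hot tub heater: 4170 W × 9.28 h = 38,698 Wh = 38.7 kWh
Total energy = 25.12 + 16.85 + 8.088 + 0.0174 + 38.7 = 88.77 kWh
Cost = 88.77 kWh × €0.343 = €30.45

€30.45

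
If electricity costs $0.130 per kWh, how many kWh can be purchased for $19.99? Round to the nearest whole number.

154 kWh

$19.99 / $0.130 per kWh = 153.8 kWh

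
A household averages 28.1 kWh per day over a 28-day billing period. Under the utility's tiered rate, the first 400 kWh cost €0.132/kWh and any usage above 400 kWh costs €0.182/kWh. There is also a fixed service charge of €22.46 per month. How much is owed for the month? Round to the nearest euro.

Usage = 28.1 kWh/day × 28 days = 786.8 kWh
First 400 kWh × €0.132 = €52.80
Remaining 386.8 kWh × €0.182 = €70.40
Energy charge = €123.20; + service €22.46 = €145.66 ≈ €146

€146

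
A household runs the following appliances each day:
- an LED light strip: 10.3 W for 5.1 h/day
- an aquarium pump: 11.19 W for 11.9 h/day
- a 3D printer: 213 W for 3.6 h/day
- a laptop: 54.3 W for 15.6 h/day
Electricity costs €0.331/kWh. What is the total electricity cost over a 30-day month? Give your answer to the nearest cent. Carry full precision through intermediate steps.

LED light strip: 10.3 W × 5.1 h × 30 d = 1,576 Wh = 1.576 kWh
aquarium pump: 11.19 W × 11.9 h × 30 d = 3,995 Wh = 3.995 kWh
3D printer: 213 W × 3.6 h × 30 d = 23,004 Wh = 23 kWh
laptop: 54.3 W × 15.6 h × 30 d = 25,412 Wh = 25.41 kWh
Total energy = 1.576 + 3.995 + 23 + 25.41 = 53.99 kWh
Cost = 53.99 kWh × €0.331 = €17.87

€17.87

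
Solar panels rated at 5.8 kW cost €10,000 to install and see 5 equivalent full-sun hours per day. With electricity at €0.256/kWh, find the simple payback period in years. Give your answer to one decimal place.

3.7 years

Daily generation = 5.8 kW × 5 h = 29 kWh
Annual generation = 29 × 365 = 10585 kWh
Annual savings = 10585 × €0.256 = €2,709.76
Payback = €10,000 / €2,709.76 = 3.69 years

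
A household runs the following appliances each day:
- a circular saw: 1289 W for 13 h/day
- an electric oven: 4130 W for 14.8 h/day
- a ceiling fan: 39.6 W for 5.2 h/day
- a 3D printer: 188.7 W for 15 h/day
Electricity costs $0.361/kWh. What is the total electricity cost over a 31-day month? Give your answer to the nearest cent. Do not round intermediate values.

$905.55

circular saw: 1289 W × 13 h × 31 d = 519,467 Wh = 519.5 kWh
electric oven: 4130 W × 14.8 h × 31 d = 1,894,844 Wh = 1,895 kWh
ceiling fan: 39.6 W × 5.2 h × 31 d = 6,384 Wh = 6.384 kWh
3D printer: 188.7 W × 15 h × 31 d = 87,746 Wh = 87.75 kWh
Total energy = 519.5 + 1,895 + 6.384 + 87.75 = 2,508 kWh
Cost = 2,508 kWh × $0.361 = $905.55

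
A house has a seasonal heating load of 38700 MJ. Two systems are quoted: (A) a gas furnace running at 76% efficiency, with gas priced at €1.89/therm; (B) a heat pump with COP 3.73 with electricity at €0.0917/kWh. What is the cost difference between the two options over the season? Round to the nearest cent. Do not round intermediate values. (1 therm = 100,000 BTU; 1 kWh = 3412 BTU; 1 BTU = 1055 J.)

Heat load = 38700 MJ = 38,700,000,000 J / 1055 = 36,682,464 BTU
Gas: input = 36,682,464 / 0.76 = 48,266,401 BTU = 482.7 therm → 482.7 × €1.89 = €912.23
Heat pump: 36,682,464 BTU / 3412 = 10,750 kWh heat; / 3.73 = 2,882 kWh in → × €0.0917 = €264.31
Difference = |€912.23 − €264.31| = €647.93

€647.93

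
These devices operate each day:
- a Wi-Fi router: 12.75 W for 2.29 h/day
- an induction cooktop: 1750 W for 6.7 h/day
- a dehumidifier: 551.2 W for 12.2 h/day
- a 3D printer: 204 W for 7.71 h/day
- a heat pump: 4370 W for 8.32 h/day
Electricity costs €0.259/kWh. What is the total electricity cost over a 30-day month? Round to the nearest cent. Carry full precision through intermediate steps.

Wi-Fi router: 12.75 W × 2.29 h × 30 d = 876 Wh = 0.8759 kWh
induction cooktop: 1750 W × 6.7 h × 30 d = 351,750 Wh = 351.8 kWh
dehumidifier: 551.2 W × 12.2 h × 30 d = 201,739 Wh = 201.7 kWh
3D printer: 204 W × 7.71 h × 30 d = 47,185 Wh = 47.19 kWh
heat pump: 4370 W × 8.32 h × 30 d = 1,090,752 Wh = 1,091 kWh
Total energy = 0.8759 + 351.8 + 201.7 + 47.19 + 1,091 = 1,692 kWh
Cost = 1,692 kWh × €0.259 = €438.31

€438.31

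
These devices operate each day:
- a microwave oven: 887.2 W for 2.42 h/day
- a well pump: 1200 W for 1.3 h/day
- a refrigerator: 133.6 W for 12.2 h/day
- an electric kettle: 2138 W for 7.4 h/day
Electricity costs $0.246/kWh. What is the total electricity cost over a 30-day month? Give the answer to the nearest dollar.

microwave oven: 887.2 W × 2.42 h × 30 d = 64,411 Wh = 64.41 kWh
well pump: 1200 W × 1.3 h × 30 d = 46,800 Wh = 46.8 kWh
refrigerator: 133.6 W × 12.2 h × 30 d = 48,898 Wh = 48.9 kWh
electric kettle: 2138 W × 7.4 h × 30 d = 474,636 Wh = 474.6 kWh
Total energy = 64.41 + 46.8 + 48.9 + 474.6 = 634.7 kWh
Cost = 634.7 kWh × $0.246 = $156.15 ≈ $156

$156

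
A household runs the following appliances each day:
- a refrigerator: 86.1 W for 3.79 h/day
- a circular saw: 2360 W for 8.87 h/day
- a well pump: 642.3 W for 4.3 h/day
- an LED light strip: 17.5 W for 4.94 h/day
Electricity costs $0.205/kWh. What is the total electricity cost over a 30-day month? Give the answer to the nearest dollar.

refrigerator: 86.1 W × 3.79 h × 30 d = 9,790 Wh = 9.79 kWh
circular saw: 2360 W × 8.87 h × 30 d = 627,996 Wh = 628 kWh
well pump: 642.3 W × 4.3 h × 30 d = 82,857 Wh = 82.86 kWh
LED light strip: 17.5 W × 4.94 h × 30 d = 2,594 Wh = 2.594 kWh
Total energy = 9.79 + 628 + 82.86 + 2.594 = 723.2 kWh
Cost = 723.2 kWh × $0.205 = $148.26 ≈ $148

$148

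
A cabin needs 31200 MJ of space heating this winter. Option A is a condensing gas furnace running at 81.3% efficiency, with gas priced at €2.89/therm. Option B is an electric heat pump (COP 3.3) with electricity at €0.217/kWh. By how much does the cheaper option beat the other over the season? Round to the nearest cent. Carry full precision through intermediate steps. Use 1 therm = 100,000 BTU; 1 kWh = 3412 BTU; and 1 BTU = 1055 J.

Heat load = 31200 MJ = 31,200,000,000 J / 1055 = 29,573,460 BTU
Gas: input = 29,573,460 / 0.813 = 36,375,719 BTU = 363.8 therm → 363.8 × €2.89 = €1,051.26
Heat pump: 29,573,460 BTU / 3412 = 8,667 kWh heat; / 3.3 = 2,627 kWh in → × €0.217 = €569.95
Difference = |€1,051.26 − €569.95| = €481.31

€481.31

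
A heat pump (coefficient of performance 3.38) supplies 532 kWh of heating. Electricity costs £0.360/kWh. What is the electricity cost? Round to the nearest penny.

£56.66

Electrical input = 532 kWh / 3.38 = 157.4 kWh
Cost = 157.4 × £0.360/kWh = £56.66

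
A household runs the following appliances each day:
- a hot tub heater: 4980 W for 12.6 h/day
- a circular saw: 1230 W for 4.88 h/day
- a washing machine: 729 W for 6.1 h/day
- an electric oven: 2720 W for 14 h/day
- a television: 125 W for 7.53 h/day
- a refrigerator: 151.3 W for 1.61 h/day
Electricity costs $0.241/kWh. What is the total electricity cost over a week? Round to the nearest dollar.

hot tub heater: 4980 W × 12.6 h × 7 d = 439,236 Wh = 439.2 kWh
circular saw: 1230 W × 4.88 h × 7 d = 42,017 Wh = 42.02 kWh
washing machine: 729 W × 6.1 h × 7 d = 31,128 Wh = 31.13 kWh
electric oven: 2720 W × 14 h × 7 d = 266,560 Wh = 266.6 kWh
television: 125 W × 7.53 h × 7 d = 6,589 Wh = 6.589 kWh
refrigerator: 151.3 W × 1.61 h × 7 d = 1,705 Wh = 1.705 kWh
Total energy = 439.2 + 42.02 + 31.13 + 266.6 + 6.589 + 1.705 = 787.2 kWh
Cost = 787.2 kWh × $0.241 = $189.72 ≈ $190

$190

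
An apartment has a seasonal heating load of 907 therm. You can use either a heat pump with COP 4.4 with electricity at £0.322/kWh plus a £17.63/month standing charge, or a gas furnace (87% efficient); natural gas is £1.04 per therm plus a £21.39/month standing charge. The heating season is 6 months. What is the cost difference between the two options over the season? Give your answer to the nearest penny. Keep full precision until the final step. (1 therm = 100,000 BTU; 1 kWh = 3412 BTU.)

Heat load = 907 therm × 100,000 = 90,700,000 BTU
Gas: input = 90,700,000 / 0.87 = 104,252,874 BTU = 1,043 therm → 1,043 × £1.04 = £1,084.23; + 6 × £21.39 standing = £1,212.57
Heat pump: 90,700,000 BTU / 3412 = 26,580 kWh heat; / 4.4 = 6,042 kWh in → × £0.322 = £1,945.37; + 6 × £17.63 standing = £2,051.15
Difference = |£1,212.57 − £2,051.15| = £838.58

£838.58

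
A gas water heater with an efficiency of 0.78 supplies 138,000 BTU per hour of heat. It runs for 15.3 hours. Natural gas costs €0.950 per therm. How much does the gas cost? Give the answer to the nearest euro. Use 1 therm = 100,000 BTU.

Heat delivered = 138,000 BTU/h × 15.3 h = 2,111,400 BTU
Gas input = 2,111,400 / 0.78 = 2,706,923 BTU
= 2,706,923 / 100,000 = 27.07 therm
Cost = 27.07 × €0.950/therm = €25.72 ≈ €26

€26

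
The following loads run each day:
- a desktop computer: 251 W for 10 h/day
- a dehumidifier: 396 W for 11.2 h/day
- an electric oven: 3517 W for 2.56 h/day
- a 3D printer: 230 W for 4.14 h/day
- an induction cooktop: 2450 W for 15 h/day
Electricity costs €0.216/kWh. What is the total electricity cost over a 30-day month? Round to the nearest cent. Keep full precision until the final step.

€347.66

desktop computer: 251 W × 10 h × 30 d = 75,300 Wh = 75.3 kWh
dehumidifier: 396 W × 11.2 h × 30 d = 133,056 Wh = 133.1 kWh
electric oven: 3517 W × 2.56 h × 30 d = 270,106 Wh = 270.1 kWh
3D printer: 230 W × 4.14 h × 30 d = 28,566 Wh = 28.57 kWh
induction cooktop: 2450 W × 15 h × 30 d = 1,102,500 Wh = 1,102 kWh
Total energy = 75.3 + 133.1 + 270.1 + 28.57 + 1,102 = 1,610 kWh
Cost = 1,610 kWh × €0.216 = €347.66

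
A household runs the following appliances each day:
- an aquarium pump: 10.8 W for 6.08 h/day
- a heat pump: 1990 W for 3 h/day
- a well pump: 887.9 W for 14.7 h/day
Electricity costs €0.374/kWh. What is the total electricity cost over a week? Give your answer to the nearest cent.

€49.97

aquarium pump: 10.8 W × 6.08 h × 7 d = 460 Wh = 0.4596 kWh
heat pump: 1990 W × 3 h × 7 d = 41,790 Wh = 41.79 kWh
well pump: 887.9 W × 14.7 h × 7 d = 91,365 Wh = 91.36 kWh
Total energy = 0.4596 + 41.79 + 91.36 = 133.6 kWh
Cost = 133.6 kWh × €0.374 = €49.97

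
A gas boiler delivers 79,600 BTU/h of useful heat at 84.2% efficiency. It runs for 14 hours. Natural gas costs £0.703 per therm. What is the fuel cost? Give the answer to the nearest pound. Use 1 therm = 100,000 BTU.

Heat delivered = 79,600 BTU/h × 14 h = 1,114,400 BTU
Gas input = 1,114,400 / 0.842 = 1,323,515 BTU
= 1,323,515 / 100,000 = 13.24 therm
Cost = 13.24 × £0.703/therm = £9.30 ≈ £9

£9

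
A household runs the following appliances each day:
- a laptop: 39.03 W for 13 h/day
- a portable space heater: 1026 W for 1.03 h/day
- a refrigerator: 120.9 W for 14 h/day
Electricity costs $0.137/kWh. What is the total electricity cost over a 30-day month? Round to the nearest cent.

$13.39

laptop: 39.03 W × 13 h × 30 d = 15,222 Wh = 15.22 kWh
portable space heater: 1026 W × 1.03 h × 30 d = 31,703 Wh = 31.7 kWh
refrigerator: 120.9 W × 14 h × 30 d = 50,778 Wh = 50.78 kWh
Total energy = 15.22 + 31.7 + 50.78 = 97.7 kWh
Cost = 97.7 kWh × $0.137 = $13.39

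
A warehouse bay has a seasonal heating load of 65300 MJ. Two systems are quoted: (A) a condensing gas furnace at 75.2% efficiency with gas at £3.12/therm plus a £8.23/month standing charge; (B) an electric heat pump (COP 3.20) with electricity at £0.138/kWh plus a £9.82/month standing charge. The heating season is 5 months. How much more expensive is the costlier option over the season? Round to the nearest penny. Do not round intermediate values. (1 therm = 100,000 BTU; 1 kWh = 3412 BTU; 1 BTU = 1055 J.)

Heat load = 65300 MJ = 65,300,000,000 J / 1055 = 61,895,735 BTU
Gas: input = 61,895,735 / 0.752 = 82,308,158 BTU = 823.1 therm → 823.1 × £3.12 = £2,568.01; + 5 × £8.23 standing = £2,609.16
Heat pump: 61,895,735 BTU / 3412 = 18,140 kWh heat; / 3.20 = 5,669 kWh in → × £0.138 = £782.31; + 5 × £9.82 standing = £831.41
Difference = |£2,609.16 − £831.41| = £1,777.75

£1777.75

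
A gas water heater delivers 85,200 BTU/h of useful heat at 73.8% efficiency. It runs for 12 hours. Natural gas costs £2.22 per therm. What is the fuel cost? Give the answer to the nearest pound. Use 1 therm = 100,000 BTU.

Heat delivered = 85,200 BTU/h × 12 h = 1,022,400 BTU
Gas input = 1,022,400 / 0.738 = 1,385,366 BTU
= 1,385,366 / 100,000 = 13.85 therm
Cost = 13.85 × £2.22/therm = £30.76 ≈ £31

£31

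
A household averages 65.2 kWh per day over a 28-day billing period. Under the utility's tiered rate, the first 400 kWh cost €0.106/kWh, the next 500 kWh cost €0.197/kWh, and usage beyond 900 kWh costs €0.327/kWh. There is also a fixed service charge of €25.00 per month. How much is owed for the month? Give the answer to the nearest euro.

Usage = 65.2 kWh/day × 28 days = 1825.6 kWh
First 400 kWh × €0.106 = €42.40
Next 500 kWh × €0.197 = €98.50
Remaining 925.6 kWh × €0.327 = €302.67
Energy charge = €443.57; + service €25.00 = €468.57 ≈ €469

€469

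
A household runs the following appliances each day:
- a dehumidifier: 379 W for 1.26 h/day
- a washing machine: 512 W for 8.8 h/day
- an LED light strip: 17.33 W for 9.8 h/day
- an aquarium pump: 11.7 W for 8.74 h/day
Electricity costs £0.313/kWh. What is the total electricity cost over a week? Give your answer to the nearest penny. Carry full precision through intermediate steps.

£11.51

dehumidifier: 379 W × 1.26 h × 7 d = 3,343 Wh = 3.343 kWh
washing machine: 512 W × 8.8 h × 7 d = 31,539 Wh = 31.54 kWh
LED light strip: 17.33 W × 9.8 h × 7 d = 1,189 Wh = 1.189 kWh
aquarium pump: 11.7 W × 8.74 h × 7 d = 716 Wh = 0.7158 kWh
Total energy = 3.343 + 31.54 + 1.189 + 0.7158 = 36.79 kWh
Cost = 36.79 kWh × £0.313 = £11.51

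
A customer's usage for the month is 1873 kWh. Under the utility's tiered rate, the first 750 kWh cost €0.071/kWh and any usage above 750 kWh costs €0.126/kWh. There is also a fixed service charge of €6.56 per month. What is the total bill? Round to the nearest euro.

First 750 kWh × €0.071 = €53.25
Remaining 1123 kWh × €0.126 = €141.50
Energy charge = €194.75; + service €6.56 = €201.31 ≈ €201

€201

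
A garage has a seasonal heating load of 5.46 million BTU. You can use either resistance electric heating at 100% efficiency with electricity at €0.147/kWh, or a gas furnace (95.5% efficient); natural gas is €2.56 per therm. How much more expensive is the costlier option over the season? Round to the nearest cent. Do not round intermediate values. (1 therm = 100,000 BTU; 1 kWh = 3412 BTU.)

€88.87

Heat load = 5.46 × 10⁶ BTU = 5,460,000 BTU
Gas: input = 5,460,000 / 0.955 = 5,717,277 BTU = 57.17 therm → 57.17 × €2.56 = €146.36
Electric: 5,460,000 BTU / 3412 = 1,600 kWh → × €0.147 = €235.23
Difference = |€146.36 − €235.23| = €88.87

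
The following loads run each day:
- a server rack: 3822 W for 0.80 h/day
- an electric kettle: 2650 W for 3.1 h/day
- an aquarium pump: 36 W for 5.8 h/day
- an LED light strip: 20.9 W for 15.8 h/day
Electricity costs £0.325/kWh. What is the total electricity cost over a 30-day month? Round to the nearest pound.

£115

server rack: 3822 W × 0.80 h × 30 d = 91,728 Wh = 91.73 kWh
electric kettle: 2650 W × 3.1 h × 30 d = 246,450 Wh = 246.4 kWh
aquarium pump: 36 W × 5.8 h × 30 d = 6,264 Wh = 6.264 kWh
LED light strip: 20.9 W × 15.8 h × 30 d = 9,907 Wh = 9.907 kWh
Total energy = 91.73 + 246.4 + 6.264 + 9.907 = 354.3 kWh
Cost = 354.3 kWh × £0.325 = £115.16 ≈ £115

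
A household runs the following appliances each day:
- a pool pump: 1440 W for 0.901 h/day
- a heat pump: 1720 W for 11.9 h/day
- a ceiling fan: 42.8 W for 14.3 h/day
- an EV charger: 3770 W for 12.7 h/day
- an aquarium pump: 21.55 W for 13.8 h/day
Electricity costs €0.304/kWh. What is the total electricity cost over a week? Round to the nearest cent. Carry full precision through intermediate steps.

pool pump: 1440 W × 0.901 h × 7 d = 9,082 Wh = 9.082 kWh
heat pump: 1720 W × 11.9 h × 7 d = 143,276 Wh = 143.3 kWh
ceiling fan: 42.8 W × 14.3 h × 7 d = 4,284 Wh = 4.284 kWh
EV charger: 3770 W × 12.7 h × 7 d = 335,153 Wh = 335.2 kWh
aquarium pump: 21.55 W × 13.8 h × 7 d = 2,082 Wh = 2.082 kWh
Total energy = 9.082 + 143.3 + 4.284 + 335.2 + 2.082 = 493.9 kWh
Cost = 493.9 kWh × €0.304 = €150.14

€150.14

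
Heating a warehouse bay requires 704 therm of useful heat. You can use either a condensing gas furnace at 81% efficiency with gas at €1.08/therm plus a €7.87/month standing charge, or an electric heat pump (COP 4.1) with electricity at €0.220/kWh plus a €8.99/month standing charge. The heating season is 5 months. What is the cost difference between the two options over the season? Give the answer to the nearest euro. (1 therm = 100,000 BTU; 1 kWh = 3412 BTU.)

€174

Heat load = 704 therm × 100,000 = 70,400,000 BTU
Gas: input = 70,400,000 / 0.81 = 86,913,580 BTU = 869.1 therm → 869.1 × €1.08 = €938.67; + 5 × €7.87 standing = €978.02
Heat pump: 70,400,000 BTU / 3412 = 20,630 kWh heat; / 4.1 = 5,032 kWh in → × €0.220 = €1,107.14; + 5 × €8.99 standing = €1,152.09
Difference = |€978.02 − €1,152.09| = €174.07 ≈ €174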